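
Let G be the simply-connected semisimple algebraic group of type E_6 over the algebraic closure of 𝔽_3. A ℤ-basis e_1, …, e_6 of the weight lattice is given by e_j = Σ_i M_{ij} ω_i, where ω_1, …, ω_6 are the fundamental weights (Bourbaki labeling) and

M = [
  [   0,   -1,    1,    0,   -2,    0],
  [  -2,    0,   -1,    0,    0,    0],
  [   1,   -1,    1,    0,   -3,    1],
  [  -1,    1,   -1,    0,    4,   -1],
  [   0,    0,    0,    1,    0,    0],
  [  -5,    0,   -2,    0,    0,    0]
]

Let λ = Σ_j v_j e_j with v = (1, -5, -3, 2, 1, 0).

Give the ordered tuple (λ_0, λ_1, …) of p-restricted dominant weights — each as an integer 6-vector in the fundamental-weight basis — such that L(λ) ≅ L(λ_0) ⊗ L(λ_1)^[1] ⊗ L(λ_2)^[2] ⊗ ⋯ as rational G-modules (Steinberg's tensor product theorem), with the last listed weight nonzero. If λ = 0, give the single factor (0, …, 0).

Change of basis e → ω: c = M·v where v = (1, -5, -3, 2, 1, 0):
  c_1 = 0*1 + -1*-5 + 1*-3 + 0*2 + -2*1 + 0*0 = 0
  c_2 = -2*1 + 0*-5 + -1*-3 + 0*2 + 0*1 + 0*0 = 1
  c_3 = 1*1 + -1*-5 + 1*-3 + 0*2 + -3*1 + 1*0 = 0
  c_4 = -1*1 + 1*-5 + -1*-3 + 0*2 + 4*1 + -1*0 = 1
  c_5 = 0*1 + 0*-5 + 0*-3 + 1*2 + 0*1 + 0*0 = 2
  c_6 = -5*1 + 0*-5 + -2*-3 + 0*2 + 0*1 + 0*0 = 1
Expand coordinatewise in base 3:
  c_1 = 0
  c_2 = 1 = 1·3^0
  c_3 = 0
  c_4 = 1 = 1·3^0
  c_5 = 2 = 2·3^0
  c_6 = 1 = 1·3^0
Factor λ_0 = (0, 1, 0, 1, 2, 1)

((0, 1, 0, 1, 2, 1),)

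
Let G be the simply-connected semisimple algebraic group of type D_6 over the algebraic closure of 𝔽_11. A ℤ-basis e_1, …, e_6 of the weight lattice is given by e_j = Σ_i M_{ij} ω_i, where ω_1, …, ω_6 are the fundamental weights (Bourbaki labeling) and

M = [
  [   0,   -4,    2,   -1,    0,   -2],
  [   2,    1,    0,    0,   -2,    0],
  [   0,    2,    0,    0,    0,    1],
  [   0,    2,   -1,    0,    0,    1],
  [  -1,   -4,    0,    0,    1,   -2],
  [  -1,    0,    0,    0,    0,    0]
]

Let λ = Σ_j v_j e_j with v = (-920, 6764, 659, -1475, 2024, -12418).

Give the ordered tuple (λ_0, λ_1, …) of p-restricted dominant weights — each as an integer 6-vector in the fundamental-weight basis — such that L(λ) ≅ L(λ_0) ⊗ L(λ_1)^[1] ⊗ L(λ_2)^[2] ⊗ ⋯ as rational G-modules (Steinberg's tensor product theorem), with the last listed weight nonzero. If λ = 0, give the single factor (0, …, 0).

((1, 7, 10, 0, 9, 7), (8, 2, 1, 8, 10, 6), (4, 7, 9, 3, 5, 7))

In the fundamental-weight basis, λ has coordinates c = M·v (v = (-920, 6764, 659, -1475, 2024, -12418)):
  c_1 = (0)·(-920) + (-4)·(6764) + 2·659 + (-1)·(-1475) + 0·2024 + (-2)·(-12418) = 573
  c_2 = (2)·(-920) + 1·6764 + 0·659 + (0)·(-1475) + (-2)·(2024) + (0)·(-12418) = 876
  c_3 = (0)·(-920) + 2·6764 + 0·659 + (0)·(-1475) + 0·2024 + (1)·(-12418) = 1110
  c_4 = (0)·(-920) + 2·6764 + (-1)·(659) + (0)·(-1475) + 0·2024 + (1)·(-12418) = 451
  c_5 = (-1)·(-920) + (-4)·(6764) + 0·659 + (0)·(-1475) + 1·2024 + (-2)·(-12418) = 724
  c_6 = (-1)·(-920) + 0·6764 + 0·659 + (0)·(-1475) + 0·2024 + (0)·(-12418) = 920
Base-11 expansion of each c_i:
  c_1 = 573 = 1·11^0 + 8·11^1 + 4·11^2
  c_2 = 876 = 7·11^0 + 2·11^1 + 7·11^2
  c_3 = 1110 = 10·11^0 + 1·11^1 + 9·11^2
  c_4 = 451 = 0·11^0 + 8·11^1 + 3·11^2
  c_5 = 724 = 9·11^0 + 10·11^1 + 5·11^2
  c_6 = 920 = 7·11^0 + 6·11^1 + 7·11^2
p-restricted factor λ_0 = (1, 7, 10, 0, 9, 7)
p-restricted factor λ_1 = (8, 2, 1, 8, 10, 6)
p-restricted factor λ_2 = (4, 7, 9, 3, 5, 7)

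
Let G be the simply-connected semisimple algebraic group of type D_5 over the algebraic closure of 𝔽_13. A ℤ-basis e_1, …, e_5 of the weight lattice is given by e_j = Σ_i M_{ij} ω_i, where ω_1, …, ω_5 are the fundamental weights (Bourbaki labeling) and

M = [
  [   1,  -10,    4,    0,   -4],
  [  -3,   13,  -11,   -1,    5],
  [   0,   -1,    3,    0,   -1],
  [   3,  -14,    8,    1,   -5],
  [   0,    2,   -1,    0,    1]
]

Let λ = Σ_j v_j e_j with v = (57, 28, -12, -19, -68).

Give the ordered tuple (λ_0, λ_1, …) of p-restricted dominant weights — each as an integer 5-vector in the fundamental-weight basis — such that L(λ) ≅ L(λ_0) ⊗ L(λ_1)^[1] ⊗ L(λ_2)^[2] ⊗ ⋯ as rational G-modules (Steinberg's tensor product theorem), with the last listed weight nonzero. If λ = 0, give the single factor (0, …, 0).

((1, 4, 4, 4, 0),)

ω-coordinates c = M·v, v = (57, 28, -12, -19, -68):
  c_1 = (1)·(57) + (-10)·(28) + (4)·(-12) + (0)·(-19) + (-4)·(-68) = 1
  c_2 = (-3)·(57) + (13)·(28) + (-11)·(-12) + (-1)·(-19) + (5)·(-68) = 4
  c_3 = (0)·(57) + (-1)·(28) + (3)·(-12) + (0)·(-19) + (-1)·(-68) = 4
  c_4 = (3)·(57) + (-14)·(28) + (8)·(-12) + (1)·(-19) + (-5)·(-68) = 4
  c_5 = (0)·(57) + (2)·(28) + (-1)·(-12) + (0)·(-19) + (1)·(-68) = 0
Base-13 expansion of each c_i:
  c_1 = 1 = 1·13^0
  c_2 = 4 = 4·13^0
  c_3 = 4 = 4·13^0
  c_4 = 4 = 4·13^0
  c_5 = 0
λ_0 = (1, 4, 4, 4, 0)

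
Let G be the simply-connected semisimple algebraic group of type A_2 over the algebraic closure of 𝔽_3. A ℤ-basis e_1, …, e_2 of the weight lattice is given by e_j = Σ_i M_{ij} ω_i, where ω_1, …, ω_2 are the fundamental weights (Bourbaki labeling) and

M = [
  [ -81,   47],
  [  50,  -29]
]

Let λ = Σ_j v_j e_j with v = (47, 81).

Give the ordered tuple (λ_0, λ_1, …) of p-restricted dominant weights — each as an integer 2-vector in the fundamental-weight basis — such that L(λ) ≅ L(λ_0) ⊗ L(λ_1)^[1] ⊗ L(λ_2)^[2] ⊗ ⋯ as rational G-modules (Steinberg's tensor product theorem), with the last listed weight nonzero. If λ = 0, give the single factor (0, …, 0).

((0, 1),)

Change of basis e → ω: c = M·v where v = (47, 81):
  c_1 = (-81)·(47) + (47)·(81) = 0
  c_2 = (50)·(47) + (-29)·(81) = 1
Writing each c_i in base p = 3:
  c_1 = 0
  c_2 = 1 = 1·3^0
λ_0 = (0, 1)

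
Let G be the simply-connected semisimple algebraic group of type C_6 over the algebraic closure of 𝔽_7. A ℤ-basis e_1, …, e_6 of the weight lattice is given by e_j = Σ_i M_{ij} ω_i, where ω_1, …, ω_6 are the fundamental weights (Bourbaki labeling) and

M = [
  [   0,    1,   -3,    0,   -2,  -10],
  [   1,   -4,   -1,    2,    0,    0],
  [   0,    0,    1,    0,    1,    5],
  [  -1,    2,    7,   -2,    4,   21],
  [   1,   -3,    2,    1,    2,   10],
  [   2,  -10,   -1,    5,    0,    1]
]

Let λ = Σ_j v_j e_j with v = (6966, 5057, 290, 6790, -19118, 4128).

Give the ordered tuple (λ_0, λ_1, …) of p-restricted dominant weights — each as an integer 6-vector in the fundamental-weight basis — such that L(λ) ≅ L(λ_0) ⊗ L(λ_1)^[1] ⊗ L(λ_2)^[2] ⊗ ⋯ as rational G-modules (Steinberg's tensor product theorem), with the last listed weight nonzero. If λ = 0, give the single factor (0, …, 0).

((2, 0, 6, 1, 4, 2), (2, 4, 6, 0, 0, 3), (2, 0, 1, 2, 3, 2), (3, 0, 5, 5, 6, 3))

In the fundamental-weight basis, λ has coordinates c = M·v (v = (6966, 5057, 290, 6790, -19118, 4128)):
  c_1 = 0*6966 + 1*5057 + -3*290 + 0*6790 + -2*-19118 + -10*4128 = 1143
  c_2 = 1*6966 + -4*5057 + -1*290 + 2*6790 + 0*-19118 + 0*4128 = 28
  c_3 = 0*6966 + 0*5057 + 1*290 + 0*6790 + 1*-19118 + 5*4128 = 1812
  c_4 = -1*6966 + 2*5057 + 7*290 + -2*6790 + 4*-19118 + 21*4128 = 1814
  c_5 = 1*6966 + -3*5057 + 2*290 + 1*6790 + 2*-19118 + 10*4128 = 2209
  c_6 = 2*6966 + -10*5057 + -1*290 + 5*6790 + 0*-19118 + 1*4128 = 1150
Writing each c_i in base p = 7:
  c_1 = 1143 = 2·7^0 + 2·7^1 + 2·7^2 + 3·7^3
  c_2 = 28 = 0·7^0 + 4·7^1
  c_3 = 1812 = 6·7^0 + 6·7^1 + 1·7^2 + 5·7^3
  c_4 = 1814 = 1·7^0 + 0·7^1 + 2·7^2 + 5·7^3
  c_5 = 2209 = 4·7^0 + 0·7^1 + 3·7^2 + 6·7^3
  c_6 = 1150 = 2·7^0 + 3·7^1 + 2·7^2 + 3·7^3
Factor λ_0 = (2, 0, 6, 1, 4, 2)
Factor λ_1 = (2, 4, 6, 0, 0, 3)
Factor λ_2 = (2, 0, 1, 2, 3, 2)
Factor λ_3 = (3, 0, 5, 5, 6, 3)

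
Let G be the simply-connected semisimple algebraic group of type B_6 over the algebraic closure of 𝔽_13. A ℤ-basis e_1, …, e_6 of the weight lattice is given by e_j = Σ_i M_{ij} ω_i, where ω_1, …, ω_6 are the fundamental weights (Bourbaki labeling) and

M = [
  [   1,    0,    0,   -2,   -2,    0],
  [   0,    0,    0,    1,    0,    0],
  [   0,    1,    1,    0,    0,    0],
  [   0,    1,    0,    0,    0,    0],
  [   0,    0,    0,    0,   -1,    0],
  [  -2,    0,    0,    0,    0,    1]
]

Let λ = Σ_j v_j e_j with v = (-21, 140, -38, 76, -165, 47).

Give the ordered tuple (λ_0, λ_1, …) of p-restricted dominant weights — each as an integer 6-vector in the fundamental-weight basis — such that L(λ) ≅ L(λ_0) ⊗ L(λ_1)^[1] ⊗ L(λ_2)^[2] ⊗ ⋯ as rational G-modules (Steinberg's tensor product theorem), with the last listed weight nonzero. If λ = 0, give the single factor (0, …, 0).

Compute c_i = Σ_j M_{ij} v_j with v = (-21, 140, -38, 76, -165, 47):
  c_1 = 1*-21 + 0*140 + 0*-38 + -2*76 + -2*-165 + 0*47 = 157
  c_2 = 0*-21 + 0*140 + 0*-38 + 1*76 + 0*-165 + 0*47 = 76
  c_3 = 0*-21 + 1*140 + 1*-38 + 0*76 + 0*-165 + 0*47 = 102
  c_4 = 0*-21 + 1*140 + 0*-38 + 0*76 + 0*-165 + 0*47 = 140
  c_5 = 0*-21 + 0*140 + 0*-38 + 0*76 + -1*-165 + 0*47 = 165
  c_6 = -2*-21 + 0*140 + 0*-38 + 0*76 + 0*-165 + 1*47 = 89
p = 13; digits c_i = Σ_j d_{ij}·13^j, 0 ≤ d_{ij} < 13:
  c_1 = 157 = 1·13^0 + 12·13^1
  c_2 = 76 = 11·13^0 + 5·13^1
  c_3 = 102 = 11·13^0 + 7·13^1
  c_4 = 140 = 10·13^0 + 10·13^1
  c_5 = 165 = 9·13^0 + 12·13^1
  c_6 = 89 = 11·13^0 + 6·13^1
p-restricted factor λ_0 = (1, 11, 11, 10, 9, 11)
p-restricted factor λ_1 = (12, 5, 7, 10, 12, 6)

((1, 11, 11, 10, 9, 11), (12, 5, 7, 10, 12, 6))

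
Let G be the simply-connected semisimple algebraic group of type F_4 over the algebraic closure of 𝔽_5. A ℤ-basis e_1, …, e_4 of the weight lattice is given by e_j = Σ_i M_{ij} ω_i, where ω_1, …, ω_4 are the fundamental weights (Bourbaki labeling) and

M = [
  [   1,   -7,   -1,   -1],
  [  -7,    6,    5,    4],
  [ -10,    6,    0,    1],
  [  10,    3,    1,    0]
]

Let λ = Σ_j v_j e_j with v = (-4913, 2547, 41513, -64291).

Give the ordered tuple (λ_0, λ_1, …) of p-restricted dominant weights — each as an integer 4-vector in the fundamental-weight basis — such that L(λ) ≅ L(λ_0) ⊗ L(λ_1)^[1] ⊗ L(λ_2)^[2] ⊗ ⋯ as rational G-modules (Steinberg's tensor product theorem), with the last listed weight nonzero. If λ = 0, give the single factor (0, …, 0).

Compute c_i = Σ_j M_{ij} v_j with v = (-4913, 2547, 41513, -64291):
  c_1 = 1*-4913 + -7*2547 + -1*41513 + -1*-64291 = 36
  c_2 = -7*-4913 + 6*2547 + 5*41513 + 4*-64291 = 74
  c_3 = -10*-4913 + 6*2547 + 0*41513 + 1*-64291 = 121
  c_4 = 10*-4913 + 3*2547 + 1*41513 + 0*-64291 = 24
Expand coordinatewise in base 5:
  c_1 = 36 = 1·5^0 + 2·5^1 + 1·5^2
  c_2 = 74 = 4·5^0 + 4·5^1 + 2·5^2
  c_3 = 121 = 1·5^0 + 4·5^1 + 4·5^2
  c_4 = 24 = 4·5^0 + 4·5^1
Factor λ_0 = (1, 4, 1, 4)
Factor λ_1 = (2, 4, 4, 4)
Factor λ_2 = (1, 2, 4, 0)

((1, 4, 1, 4), (2, 4, 4, 4), (1, 2, 4, 0))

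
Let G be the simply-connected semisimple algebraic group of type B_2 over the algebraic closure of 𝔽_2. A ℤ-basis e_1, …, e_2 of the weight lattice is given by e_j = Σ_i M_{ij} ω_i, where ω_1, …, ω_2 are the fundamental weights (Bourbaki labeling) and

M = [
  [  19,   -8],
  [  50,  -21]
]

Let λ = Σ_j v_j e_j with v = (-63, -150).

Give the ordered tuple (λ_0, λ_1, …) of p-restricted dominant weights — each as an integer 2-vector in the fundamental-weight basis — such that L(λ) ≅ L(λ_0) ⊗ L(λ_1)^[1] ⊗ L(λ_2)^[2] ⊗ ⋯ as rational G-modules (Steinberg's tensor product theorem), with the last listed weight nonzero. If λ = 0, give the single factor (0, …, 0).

((1, 0), (1, 0))

Compute c_i = Σ_j M_{ij} v_j with v = (-63, -150):
  c_1 = 19*-63 + -8*-150 = 3
  c_2 = 50*-63 + -21*-150 = 0
Expand coordinatewise in base 2:
  c_1 = 3 = 1·2^0 + 1·2^1
  c_2 = 0
p-restricted factor λ_0 = (1, 0)
p-restricted factor λ_1 = (1, 0)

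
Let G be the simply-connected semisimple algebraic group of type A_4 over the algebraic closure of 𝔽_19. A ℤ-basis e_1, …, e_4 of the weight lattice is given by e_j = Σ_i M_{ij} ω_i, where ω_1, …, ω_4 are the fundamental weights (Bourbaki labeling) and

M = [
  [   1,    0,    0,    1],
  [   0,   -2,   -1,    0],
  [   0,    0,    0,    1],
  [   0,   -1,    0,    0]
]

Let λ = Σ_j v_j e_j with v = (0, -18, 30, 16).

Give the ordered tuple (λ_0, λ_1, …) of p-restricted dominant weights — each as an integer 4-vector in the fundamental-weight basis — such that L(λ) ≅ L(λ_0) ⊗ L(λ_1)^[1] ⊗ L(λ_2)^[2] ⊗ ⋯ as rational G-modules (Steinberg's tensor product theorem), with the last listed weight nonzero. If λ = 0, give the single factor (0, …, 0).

((16, 6, 16, 18),)

Converting to the ω-basis (c_i = row i of M dotted with v = (0, -18, 30, 16)):
  c_1 = (1)·(0) + (0)·(-18) + (0)·(30) + (1)·(16) = 16
  c_2 = (0)·(0) + (-2)·(-18) + (-1)·(30) + (0)·(16) = 6
  c_3 = (0)·(0) + (0)·(-18) + (0)·(30) + (1)·(16) = 16
  c_4 = (0)·(0) + (-1)·(-18) + (0)·(30) + (0)·(16) = 18
Expand coordinatewise in base 19:
  c_1 = 16 = 16·19^0
  c_2 = 6 = 6·19^0
  c_3 = 16 = 16·19^0
  c_4 = 18 = 18·19^0
p-restricted factor λ_0 = (16, 6, 16, 18)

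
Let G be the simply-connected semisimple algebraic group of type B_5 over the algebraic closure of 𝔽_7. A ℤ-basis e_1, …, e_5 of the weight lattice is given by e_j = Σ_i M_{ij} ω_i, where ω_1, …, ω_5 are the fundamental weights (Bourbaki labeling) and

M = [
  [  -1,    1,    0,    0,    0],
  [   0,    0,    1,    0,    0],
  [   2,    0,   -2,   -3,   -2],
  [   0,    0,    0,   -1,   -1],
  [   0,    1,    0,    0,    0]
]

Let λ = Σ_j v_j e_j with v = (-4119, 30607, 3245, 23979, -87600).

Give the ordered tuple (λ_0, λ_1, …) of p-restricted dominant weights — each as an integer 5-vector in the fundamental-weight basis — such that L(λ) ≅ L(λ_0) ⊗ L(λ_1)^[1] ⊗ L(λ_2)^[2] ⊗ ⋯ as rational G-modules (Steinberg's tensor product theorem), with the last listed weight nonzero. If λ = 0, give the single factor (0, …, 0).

((6, 4, 6, 5, 3), (4, 1, 5, 2, 4), (1, 3, 0, 3, 1), (3, 2, 6, 3, 5), (0, 1, 1, 5, 5), (2, 0, 5, 3, 1))

Converting to the ω-basis (c_i = row i of M dotted with v = (-4119, 30607, 3245, 23979, -87600)):
  c_1 = (-1)·(-4119) + 1·30607 + 0·3245 + 0·23979 + (0)·(-87600) = 34726
  c_2 = (0)·(-4119) + 0·30607 + 1·3245 + 0·23979 + (0)·(-87600) = 3245
  c_3 = (2)·(-4119) + 0·30607 + (-2)·(3245) + (-3)·(23979) + (-2)·(-87600) = 88535
  c_4 = (0)·(-4119) + 0·30607 + 0·3245 + (-1)·(23979) + (-1)·(-87600) = 63621
  c_5 = (0)·(-4119) + 1·30607 + 0·3245 + 0·23979 + (0)·(-87600) = 30607
Base-7 expansion of each c_i:
  c_1 = 34726 = 6·7^0 + 4·7^1 + 1·7^2 + 3·7^3 + 0·7^4 + 2·7^5
  c_2 = 3245 = 4·7^0 + 1·7^1 + 3·7^2 + 2·7^3 + 1·7^4
  c_3 = 88535 = 6·7^0 + 5·7^1 + 0·7^2 + 6·7^3 + 1·7^4 + 5·7^5
  c_4 = 63621 = 5·7^0 + 2·7^1 + 3·7^2 + 3·7^3 + 5·7^4 + 3·7^5
  c_5 = 30607 = 3·7^0 + 4·7^1 + 1·7^2 + 5·7^3 + 5·7^4 + 1·7^5
Factor λ_0 = (6, 4, 6, 5, 3)
Factor λ_1 = (4, 1, 5, 2, 4)
Factor λ_2 = (1, 3, 0, 3, 1)
Factor λ_3 = (3, 2, 6, 3, 5)
Factor λ_4 = (0, 1, 1, 5, 5)
Factor λ_5 = (2, 0, 5, 3, 1)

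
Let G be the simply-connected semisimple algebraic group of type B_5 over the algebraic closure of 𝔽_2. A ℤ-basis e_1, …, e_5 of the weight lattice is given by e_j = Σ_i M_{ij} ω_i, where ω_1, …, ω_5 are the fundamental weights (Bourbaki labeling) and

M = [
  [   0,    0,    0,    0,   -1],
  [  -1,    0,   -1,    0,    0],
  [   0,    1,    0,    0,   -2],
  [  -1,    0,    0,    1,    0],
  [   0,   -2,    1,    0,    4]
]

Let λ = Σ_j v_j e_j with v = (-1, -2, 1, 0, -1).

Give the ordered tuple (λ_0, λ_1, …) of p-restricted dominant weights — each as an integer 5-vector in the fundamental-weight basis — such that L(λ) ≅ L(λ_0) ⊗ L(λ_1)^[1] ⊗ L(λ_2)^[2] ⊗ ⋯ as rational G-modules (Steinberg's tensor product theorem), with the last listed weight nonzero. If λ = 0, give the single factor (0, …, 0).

((1, 0, 0, 1, 1),)

In the fundamental-weight basis, λ has coordinates c = M·v (v = (-1, -2, 1, 0, -1)):
  c_1 = (0)·(-1) + (0)·(-2) + (0)·(1) + (0)·(0) + (-1)·(-1) = 1
  c_2 = (-1)·(-1) + (0)·(-2) + (-1)·(1) + (0)·(0) + (0)·(-1) = 0
  c_3 = (0)·(-1) + (1)·(-2) + (0)·(1) + (0)·(0) + (-2)·(-1) = 0
  c_4 = (-1)·(-1) + (0)·(-2) + (0)·(1) + (1)·(0) + (0)·(-1) = 1
  c_5 = (0)·(-1) + (-2)·(-2) + (1)·(1) + (0)·(0) + (4)·(-1) = 1
Expand coordinatewise in base 2:
  c_1 = 1 = 1·2^0
  c_2 = 0
  c_3 = 0
  c_4 = 1 = 1·2^0
  c_5 = 1 = 1·2^0
p-restricted factor λ_0 = (1, 0, 0, 1, 1)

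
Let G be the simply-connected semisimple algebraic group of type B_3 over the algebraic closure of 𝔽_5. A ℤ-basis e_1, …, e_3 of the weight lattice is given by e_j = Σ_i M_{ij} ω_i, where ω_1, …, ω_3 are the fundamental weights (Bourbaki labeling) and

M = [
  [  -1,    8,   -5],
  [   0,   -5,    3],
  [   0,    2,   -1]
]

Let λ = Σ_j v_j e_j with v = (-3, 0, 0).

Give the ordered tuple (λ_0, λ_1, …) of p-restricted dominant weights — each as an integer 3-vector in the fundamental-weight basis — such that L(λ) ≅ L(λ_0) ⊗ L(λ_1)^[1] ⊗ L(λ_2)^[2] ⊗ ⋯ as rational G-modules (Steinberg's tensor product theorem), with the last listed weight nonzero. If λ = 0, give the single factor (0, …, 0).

((3, 0, 0),)

ω-coordinates c = M·v, v = (-3, 0, 0):
  c_1 = (-1)·(-3) + 8·0 + (-5)·(0) = 3
  c_2 = (0)·(-3) + (-5)·(0) + 3·0 = 0
  c_3 = (0)·(-3) + 2·0 + (-1)·(0) = 0
p = 5; digits c_i = Σ_j d_{ij}·5^j, 0 ≤ d_{ij} < 5:
  c_1 = 3 = 3·5^0
  c_2 = 0
  c_3 = 0
p-restricted factor λ_0 = (3, 0, 0)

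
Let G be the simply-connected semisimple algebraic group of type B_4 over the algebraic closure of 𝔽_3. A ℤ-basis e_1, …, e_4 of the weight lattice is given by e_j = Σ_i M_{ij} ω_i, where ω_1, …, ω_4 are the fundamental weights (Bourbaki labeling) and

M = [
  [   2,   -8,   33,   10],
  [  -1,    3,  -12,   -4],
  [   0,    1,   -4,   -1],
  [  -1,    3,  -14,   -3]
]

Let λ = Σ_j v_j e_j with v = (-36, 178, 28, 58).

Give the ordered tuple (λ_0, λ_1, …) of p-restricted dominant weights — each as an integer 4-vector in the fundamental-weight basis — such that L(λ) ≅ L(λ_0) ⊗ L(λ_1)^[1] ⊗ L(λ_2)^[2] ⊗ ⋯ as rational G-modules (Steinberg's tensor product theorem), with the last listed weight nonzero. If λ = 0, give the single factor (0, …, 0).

((2, 2, 2, 1), (2, 0, 2, 1))

Compute c_i = Σ_j M_{ij} v_j with v = (-36, 178, 28, 58):
  c_1 = (2)·(-36) + (-8)·(178) + 33·28 + 10·58 = 8
  c_2 = (-1)·(-36) + 3·178 + (-12)·(28) + (-4)·(58) = 2
  c_3 = (0)·(-36) + 1·178 + (-4)·(28) + (-1)·(58) = 8
  c_4 = (-1)·(-36) + 3·178 + (-14)·(28) + (-3)·(58) = 4
Base-3 expansion of each c_i:
  c_1 = 8 = 2·3^0 + 2·3^1
  c_2 = 2 = 2·3^0
  c_3 = 8 = 2·3^0 + 2·3^1
  c_4 = 4 = 1·3^0 + 1·3^1
Factor λ_0 = (2, 2, 2, 1)
Factor λ_1 = (2, 0, 2, 1)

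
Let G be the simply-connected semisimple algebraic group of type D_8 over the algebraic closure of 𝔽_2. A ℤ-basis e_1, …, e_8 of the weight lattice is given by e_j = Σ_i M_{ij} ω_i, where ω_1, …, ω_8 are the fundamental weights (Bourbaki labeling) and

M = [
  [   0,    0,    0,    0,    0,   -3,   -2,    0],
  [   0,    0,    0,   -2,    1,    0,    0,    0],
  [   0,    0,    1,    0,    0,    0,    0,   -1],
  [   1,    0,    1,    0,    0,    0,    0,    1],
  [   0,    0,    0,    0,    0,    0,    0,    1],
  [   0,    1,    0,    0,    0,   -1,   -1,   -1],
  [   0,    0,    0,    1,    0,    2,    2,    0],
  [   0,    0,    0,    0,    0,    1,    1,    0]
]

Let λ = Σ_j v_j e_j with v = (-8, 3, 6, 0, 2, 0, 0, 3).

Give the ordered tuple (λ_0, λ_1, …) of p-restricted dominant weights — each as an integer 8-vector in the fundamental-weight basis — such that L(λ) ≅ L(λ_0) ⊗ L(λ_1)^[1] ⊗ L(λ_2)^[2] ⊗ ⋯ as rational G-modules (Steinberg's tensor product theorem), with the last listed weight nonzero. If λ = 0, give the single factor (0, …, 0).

ω-coordinates c = M·v, v = (-8, 3, 6, 0, 2, 0, 0, 3):
  c_1 = (0)·(-8) + 0·3 + 0·6 + 0·0 + 0·2 + (-3)·(0) + (-2)·(0) + 0·3 = 0
  c_2 = (0)·(-8) + 0·3 + 0·6 + (-2)·(0) + 1·2 + 0·0 + 0·0 + 0·3 = 2
  c_3 = (0)·(-8) + 0·3 + 1·6 + 0·0 + 0·2 + 0·0 + 0·0 + (-1)·(3) = 3
  c_4 = (1)·(-8) + 0·3 + 1·6 + 0·0 + 0·2 + 0·0 + 0·0 + 1·3 = 1
  c_5 = (0)·(-8) + 0·3 + 0·6 + 0·0 + 0·2 + 0·0 + 0·0 + 1·3 = 3
  c_6 = (0)·(-8) + 1·3 + 0·6 + 0·0 + 0·2 + (-1)·(0) + (-1)·(0) + (-1)·(3) = 0
  c_7 = (0)·(-8) + 0·3 + 0·6 + 1·0 + 0·2 + 2·0 + 2·0 + 0·3 = 0
  c_8 = (0)·(-8) + 0·3 + 0·6 + 0·0 + 0·2 + 1·0 + 1·0 + 0·3 = 0
Writing each c_i in base p = 2:
  c_1 = 0
  c_2 = 2 = 0·2^0 + 1·2^1
  c_3 = 3 = 1·2^0 + 1·2^1
  c_4 = 1 = 1·2^0
  c_5 = 3 = 1·2^0 + 1·2^1
  c_6 = 0
  c_7 = 0
  c_8 = 0
λ_0 = (0, 0, 1, 1, 1, 0, 0, 0)
λ_1 = (0, 1, 1, 0, 1, 0, 0, 0)

((0, 0, 1, 1, 1, 0, 0, 0), (0, 1, 1, 0, 1, 0, 0, 0))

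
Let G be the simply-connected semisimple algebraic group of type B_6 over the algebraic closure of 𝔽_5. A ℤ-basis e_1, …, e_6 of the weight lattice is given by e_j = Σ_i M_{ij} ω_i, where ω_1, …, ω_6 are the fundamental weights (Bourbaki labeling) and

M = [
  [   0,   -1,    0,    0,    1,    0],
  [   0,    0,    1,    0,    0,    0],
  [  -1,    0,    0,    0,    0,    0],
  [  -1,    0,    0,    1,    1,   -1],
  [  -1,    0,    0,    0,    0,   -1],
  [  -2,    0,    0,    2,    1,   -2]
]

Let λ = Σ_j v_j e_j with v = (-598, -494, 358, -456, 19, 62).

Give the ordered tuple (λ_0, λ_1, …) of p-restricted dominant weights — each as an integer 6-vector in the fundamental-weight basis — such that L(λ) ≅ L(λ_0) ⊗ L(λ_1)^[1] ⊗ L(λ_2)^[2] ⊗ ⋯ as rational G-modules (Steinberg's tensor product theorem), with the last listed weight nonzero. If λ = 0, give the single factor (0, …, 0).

In the fundamental-weight basis, λ has coordinates c = M·v (v = (-598, -494, 358, -456, 19, 62)):
  c_1 = (0)·(-598) + (-1)·(-494) + (0)·(358) + (0)·(-456) + (1)·(19) + (0)·(62) = 513
  c_2 = (0)·(-598) + (0)·(-494) + (1)·(358) + (0)·(-456) + (0)·(19) + (0)·(62) = 358
  c_3 = (-1)·(-598) + (0)·(-494) + (0)·(358) + (0)·(-456) + (0)·(19) + (0)·(62) = 598
  c_4 = (-1)·(-598) + (0)·(-494) + (0)·(358) + (1)·(-456) + (1)·(19) + (-1)·(62) = 99
  c_5 = (-1)·(-598) + (0)·(-494) + (0)·(358) + (0)·(-456) + (0)·(19) + (-1)·(62) = 536
  c_6 = (-2)·(-598) + (0)·(-494) + (0)·(358) + (2)·(-456) + (1)·(19) + (-2)·(62) = 179
Base-5 expansion of each c_i:
  c_1 = 513 = 3·5^0 + 2·5^1 + 0·5^2 + 4·5^3
  c_2 = 358 = 3·5^0 + 1·5^1 + 4·5^2 + 2·5^3
  c_3 = 598 = 3·5^0 + 4·5^1 + 3·5^2 + 4·5^3
  c_4 = 99 = 4·5^0 + 4·5^1 + 3·5^2
  c_5 = 536 = 1·5^0 + 2·5^1 + 1·5^2 + 4·5^3
  c_6 = 179 = 4·5^0 + 0·5^1 + 2·5^2 + 1·5^3
p-restricted factor λ_0 = (3, 3, 3, 4, 1, 4)
p-restricted factor λ_1 = (2, 1, 4, 4, 2, 0)
p-restricted factor λ_2 = (0, 4, 3, 3, 1, 2)
p-restricted factor λ_3 = (4, 2, 4, 0, 4, 1)

((3, 3, 3, 4, 1, 4), (2, 1, 4, 4, 2, 0), (0, 4, 3, 3, 1, 2), (4, 2, 4, 0, 4, 1))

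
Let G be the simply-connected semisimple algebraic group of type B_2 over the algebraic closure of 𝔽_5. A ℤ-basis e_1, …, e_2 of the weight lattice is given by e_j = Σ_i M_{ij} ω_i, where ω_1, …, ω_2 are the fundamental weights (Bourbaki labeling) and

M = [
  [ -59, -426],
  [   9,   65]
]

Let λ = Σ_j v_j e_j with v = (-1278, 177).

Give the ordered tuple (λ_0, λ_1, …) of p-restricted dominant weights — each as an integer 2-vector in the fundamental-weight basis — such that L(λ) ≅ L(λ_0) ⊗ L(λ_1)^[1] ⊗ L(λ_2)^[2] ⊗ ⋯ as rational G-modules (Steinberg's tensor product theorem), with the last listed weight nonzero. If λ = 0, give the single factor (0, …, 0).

((0, 3),)

ω-coordinates c = M·v, v = (-1278, 177):
  c_1 = (-59)·(-1278) + (-426)·(177) = 0
  c_2 = (9)·(-1278) + (65)·(177) = 3
p = 5; digits c_i = Σ_j d_{ij}·5^j, 0 ≤ d_{ij} < 5:
  c_1 = 0
  c_2 = 3 = 3·5^0
p-restricted factor λ_0 = (0, 3)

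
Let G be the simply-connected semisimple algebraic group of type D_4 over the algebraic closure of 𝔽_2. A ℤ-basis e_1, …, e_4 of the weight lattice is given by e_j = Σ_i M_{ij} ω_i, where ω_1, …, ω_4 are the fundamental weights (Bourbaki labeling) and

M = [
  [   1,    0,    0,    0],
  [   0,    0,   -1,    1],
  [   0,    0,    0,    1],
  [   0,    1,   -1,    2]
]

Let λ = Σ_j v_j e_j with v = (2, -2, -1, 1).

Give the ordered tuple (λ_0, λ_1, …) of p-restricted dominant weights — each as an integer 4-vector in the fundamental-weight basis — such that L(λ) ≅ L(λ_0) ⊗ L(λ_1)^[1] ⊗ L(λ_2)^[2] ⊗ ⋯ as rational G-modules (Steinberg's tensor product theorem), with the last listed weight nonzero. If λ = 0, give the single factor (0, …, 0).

((0, 0, 1, 1), (1, 1, 0, 0))

Converting to the ω-basis (c_i = row i of M dotted with v = (2, -2, -1, 1)):
  c_1 = 1*2 + 0*-2 + 0*-1 + 0*1 = 2
  c_2 = 0*2 + 0*-2 + -1*-1 + 1*1 = 2
  c_3 = 0*2 + 0*-2 + 0*-1 + 1*1 = 1
  c_4 = 0*2 + 1*-2 + -1*-1 + 2*1 = 1
Expand coordinatewise in base 2:
  c_1 = 2 = 0·2^0 + 1·2^1
  c_2 = 2 = 0·2^0 + 1·2^1
  c_3 = 1 = 1·2^0
  c_4 = 1 = 1·2^0
λ_0 = (0, 0, 1, 1)
λ_1 = (1, 1, 0, 0)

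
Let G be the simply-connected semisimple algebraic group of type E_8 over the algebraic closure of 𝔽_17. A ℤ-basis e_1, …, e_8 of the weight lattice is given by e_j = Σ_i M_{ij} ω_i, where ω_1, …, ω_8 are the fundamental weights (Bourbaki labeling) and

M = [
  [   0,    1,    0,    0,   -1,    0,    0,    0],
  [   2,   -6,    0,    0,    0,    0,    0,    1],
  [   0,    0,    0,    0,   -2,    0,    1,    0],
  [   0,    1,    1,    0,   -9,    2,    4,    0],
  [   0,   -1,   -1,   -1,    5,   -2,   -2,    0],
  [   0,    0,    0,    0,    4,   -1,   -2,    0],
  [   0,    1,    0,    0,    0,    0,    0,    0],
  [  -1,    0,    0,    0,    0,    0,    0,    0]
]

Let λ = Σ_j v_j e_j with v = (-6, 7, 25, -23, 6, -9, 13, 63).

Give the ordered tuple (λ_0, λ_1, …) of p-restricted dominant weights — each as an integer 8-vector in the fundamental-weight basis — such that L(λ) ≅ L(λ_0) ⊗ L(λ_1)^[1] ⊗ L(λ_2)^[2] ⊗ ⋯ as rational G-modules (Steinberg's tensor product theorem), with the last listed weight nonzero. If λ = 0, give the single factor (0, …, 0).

((1, 9, 1, 12, 13, 7, 7, 6),)

Converting to the ω-basis (c_i = row i of M dotted with v = (-6, 7, 25, -23, 6, -9, 13, 63)):
  c_1 = 0*-6 + 1*7 + 0*25 + 0*-23 + -1*6 + 0*-9 + 0*13 + 0*63 = 1
  c_2 = 2*-6 + -6*7 + 0*25 + 0*-23 + 0*6 + 0*-9 + 0*13 + 1*63 = 9
  c_3 = 0*-6 + 0*7 + 0*25 + 0*-23 + -2*6 + 0*-9 + 1*13 + 0*63 = 1
  c_4 = 0*-6 + 1*7 + 1*25 + 0*-23 + -9*6 + 2*-9 + 4*13 + 0*63 = 12
  c_5 = 0*-6 + -1*7 + -1*25 + -1*-23 + 5*6 + -2*-9 + -2*13 + 0*63 = 13
  c_6 = 0*-6 + 0*7 + 0*25 + 0*-23 + 4*6 + -1*-9 + -2*13 + 0*63 = 7
  c_7 = 0*-6 + 1*7 + 0*25 + 0*-23 + 0*6 + 0*-9 + 0*13 + 0*63 = 7
  c_8 = -1*-6 + 0*7 + 0*25 + 0*-23 + 0*6 + 0*-9 + 0*13 + 0*63 = 6
p = 17; digits c_i = Σ_j d_{ij}·17^j, 0 ≤ d_{ij} < 17:
  c_1 = 1 = 1·17^0
  c_2 = 9 = 9·17^0
  c_3 = 1 = 1·17^0
  c_4 = 12 = 12·17^0
  c_5 = 13 = 13·17^0
  c_6 = 7 = 7·17^0
  c_7 = 7 = 7·17^0
  c_8 = 6 = 6·17^0
λ_0 = (1, 9, 1, 12, 13, 7, 7, 6)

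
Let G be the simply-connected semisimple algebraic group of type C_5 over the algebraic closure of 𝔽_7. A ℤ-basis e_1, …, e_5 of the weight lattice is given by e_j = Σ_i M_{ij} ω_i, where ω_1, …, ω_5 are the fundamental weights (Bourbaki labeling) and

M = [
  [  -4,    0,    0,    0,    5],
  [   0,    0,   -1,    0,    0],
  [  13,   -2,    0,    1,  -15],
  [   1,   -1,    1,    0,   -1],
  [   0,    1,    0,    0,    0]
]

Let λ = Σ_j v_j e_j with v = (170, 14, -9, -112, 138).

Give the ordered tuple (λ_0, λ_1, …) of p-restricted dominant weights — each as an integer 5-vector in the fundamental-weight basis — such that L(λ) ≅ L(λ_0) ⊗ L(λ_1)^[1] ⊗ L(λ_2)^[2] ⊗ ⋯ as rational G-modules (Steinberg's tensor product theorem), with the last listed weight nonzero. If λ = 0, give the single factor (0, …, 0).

((3, 2, 0, 2, 0), (1, 1, 0, 1, 2))

In the fundamental-weight basis, λ has coordinates c = M·v (v = (170, 14, -9, -112, 138)):
  c_1 = (-4)·(170) + 0·14 + (0)·(-9) + (0)·(-112) + 5·138 = 10
  c_2 = 0·170 + 0·14 + (-1)·(-9) + (0)·(-112) + 0·138 = 9
  c_3 = 13·170 + (-2)·(14) + (0)·(-9) + (1)·(-112) + (-15)·(138) = 0
  c_4 = 1·170 + (-1)·(14) + (1)·(-9) + (0)·(-112) + (-1)·(138) = 9
  c_5 = 0·170 + 1·14 + (0)·(-9) + (0)·(-112) + 0·138 = 14
Writing each c_i in base p = 7:
  c_1 = 10 = 3·7^0 + 1·7^1
  c_2 = 9 = 2·7^0 + 1·7^1
  c_3 = 0
  c_4 = 9 = 2·7^0 + 1·7^1
  c_5 = 14 = 0·7^0 + 2·7^1
Factor λ_0 = (3, 2, 0, 2, 0)
Factor λ_1 = (1, 1, 0, 1, 2)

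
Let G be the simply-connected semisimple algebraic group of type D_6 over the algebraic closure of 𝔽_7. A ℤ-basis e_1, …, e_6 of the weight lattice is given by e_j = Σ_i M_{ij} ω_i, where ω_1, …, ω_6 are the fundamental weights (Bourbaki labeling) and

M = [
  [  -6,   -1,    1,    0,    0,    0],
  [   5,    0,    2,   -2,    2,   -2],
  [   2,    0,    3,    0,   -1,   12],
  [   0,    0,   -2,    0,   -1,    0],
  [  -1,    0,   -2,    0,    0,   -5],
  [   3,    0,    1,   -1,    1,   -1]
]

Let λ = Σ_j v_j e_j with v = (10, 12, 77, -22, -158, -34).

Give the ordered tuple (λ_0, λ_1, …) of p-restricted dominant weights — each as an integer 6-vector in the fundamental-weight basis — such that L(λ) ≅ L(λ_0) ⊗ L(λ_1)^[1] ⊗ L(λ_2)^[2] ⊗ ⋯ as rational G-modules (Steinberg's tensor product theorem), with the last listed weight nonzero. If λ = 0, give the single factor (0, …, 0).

((5, 0, 1, 4, 6, 5),)

Change of basis e → ω: c = M·v where v = (10, 12, 77, -22, -158, -34):
  c_1 = (-6)·(10) + (-1)·(12) + 1·77 + (0)·(-22) + (0)·(-158) + (0)·(-34) = 5
  c_2 = 5·10 + 0·12 + 2·77 + (-2)·(-22) + (2)·(-158) + (-2)·(-34) = 0
  c_3 = 2·10 + 0·12 + 3·77 + (0)·(-22) + (-1)·(-158) + (12)·(-34) = 1
  c_4 = 0·10 + 0·12 + (-2)·(77) + (0)·(-22) + (-1)·(-158) + (0)·(-34) = 4
  c_5 = (-1)·(10) + 0·12 + (-2)·(77) + (0)·(-22) + (0)·(-158) + (-5)·(-34) = 6
  c_6 = 3·10 + 0·12 + 1·77 + (-1)·(-22) + (1)·(-158) + (-1)·(-34) = 5
Base-7 expansion of each c_i:
  c_1 = 5 = 5·7^0
  c_2 = 0
  c_3 = 1 = 1·7^0
  c_4 = 4 = 4·7^0
  c_5 = 6 = 6·7^0
  c_6 = 5 = 5·7^0
p-restricted factor λ_0 = (5, 0, 1, 4, 6, 5)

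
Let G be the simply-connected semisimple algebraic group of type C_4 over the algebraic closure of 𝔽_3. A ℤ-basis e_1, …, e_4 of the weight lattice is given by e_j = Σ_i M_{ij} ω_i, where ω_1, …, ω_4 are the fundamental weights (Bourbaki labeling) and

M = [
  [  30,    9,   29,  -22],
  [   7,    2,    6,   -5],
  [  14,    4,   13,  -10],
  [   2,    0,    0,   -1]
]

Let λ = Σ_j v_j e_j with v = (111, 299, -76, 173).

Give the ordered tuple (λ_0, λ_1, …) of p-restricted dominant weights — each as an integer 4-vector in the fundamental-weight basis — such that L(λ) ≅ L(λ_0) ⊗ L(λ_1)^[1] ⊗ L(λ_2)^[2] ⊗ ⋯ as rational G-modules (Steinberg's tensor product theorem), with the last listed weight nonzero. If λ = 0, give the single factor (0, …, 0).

((2, 0, 2, 1), (0, 0, 1, 1), (1, 0, 0, 2), (0, 2, 1, 1))

Compute c_i = Σ_j M_{ij} v_j with v = (111, 299, -76, 173):
  c_1 = 30·111 + 9·299 + (29)·(-76) + (-22)·(173) = 11
  c_2 = 7·111 + 2·299 + (6)·(-76) + (-5)·(173) = 54
  c_3 = 14·111 + 4·299 + (13)·(-76) + (-10)·(173) = 32
  c_4 = 2·111 + 0·299 + (0)·(-76) + (-1)·(173) = 49
Writing each c_i in base p = 3:
  c_1 = 11 = 2·3^0 + 0·3^1 + 1·3^2
  c_2 = 54 = 0·3^0 + 0·3^1 + 0·3^2 + 2·3^3
  c_3 = 32 = 2·3^0 + 1·3^1 + 0·3^2 + 1·3^3
  c_4 = 49 = 1·3^0 + 1·3^1 + 2·3^2 + 1·3^3
Factor λ_0 = (2, 0, 2, 1)
Factor λ_1 = (0, 0, 1, 1)
Factor λ_2 = (1, 0, 0, 2)
Factor λ_3 = (0, 2, 1, 1)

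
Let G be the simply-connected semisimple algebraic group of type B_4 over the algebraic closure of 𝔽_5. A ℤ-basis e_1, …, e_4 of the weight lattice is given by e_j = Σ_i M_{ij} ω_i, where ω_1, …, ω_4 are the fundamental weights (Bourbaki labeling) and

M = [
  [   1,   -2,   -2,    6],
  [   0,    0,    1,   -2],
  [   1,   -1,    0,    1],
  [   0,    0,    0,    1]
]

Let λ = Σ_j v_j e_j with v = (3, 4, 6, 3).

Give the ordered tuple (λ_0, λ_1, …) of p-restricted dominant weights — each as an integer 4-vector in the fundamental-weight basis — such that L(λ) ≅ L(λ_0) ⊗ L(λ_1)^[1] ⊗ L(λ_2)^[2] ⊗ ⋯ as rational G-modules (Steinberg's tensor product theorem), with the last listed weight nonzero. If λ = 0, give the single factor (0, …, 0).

((1, 0, 2, 3),)

In the fundamental-weight basis, λ has coordinates c = M·v (v = (3, 4, 6, 3)):
  c_1 = (1)·(3) + (-2)·(4) + (-2)·(6) + (6)·(3) = 1
  c_2 = (0)·(3) + (0)·(4) + (1)·(6) + (-2)·(3) = 0
  c_3 = (1)·(3) + (-1)·(4) + (0)·(6) + (1)·(3) = 2
  c_4 = (0)·(3) + (0)·(4) + (0)·(6) + (1)·(3) = 3
Base-5 expansion of each c_i:
  c_1 = 1 = 1·5^0
  c_2 = 0
  c_3 = 2 = 2·5^0
  c_4 = 3 = 3·5^0
p-restricted factor λ_0 = (1, 0, 2, 3)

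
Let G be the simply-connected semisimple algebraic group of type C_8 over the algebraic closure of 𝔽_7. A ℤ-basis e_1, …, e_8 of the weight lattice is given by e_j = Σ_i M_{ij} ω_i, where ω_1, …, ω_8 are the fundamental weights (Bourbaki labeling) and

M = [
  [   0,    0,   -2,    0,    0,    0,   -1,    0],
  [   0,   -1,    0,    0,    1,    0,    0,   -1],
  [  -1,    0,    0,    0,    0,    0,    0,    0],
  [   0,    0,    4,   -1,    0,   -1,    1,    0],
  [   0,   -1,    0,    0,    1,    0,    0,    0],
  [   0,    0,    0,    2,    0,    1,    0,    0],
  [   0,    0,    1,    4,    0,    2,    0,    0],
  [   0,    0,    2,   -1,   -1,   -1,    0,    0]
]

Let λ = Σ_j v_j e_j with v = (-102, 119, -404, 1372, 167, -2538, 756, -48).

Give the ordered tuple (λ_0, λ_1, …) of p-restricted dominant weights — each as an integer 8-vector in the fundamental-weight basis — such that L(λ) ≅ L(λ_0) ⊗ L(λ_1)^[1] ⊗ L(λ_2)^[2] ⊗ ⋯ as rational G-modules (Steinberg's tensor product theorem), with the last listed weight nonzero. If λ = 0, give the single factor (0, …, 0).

In the fundamental-weight basis, λ has coordinates c = M·v (v = (-102, 119, -404, 1372, 167, -2538, 756, -48)):
  c_1 = (0)·(-102) + (0)·(119) + (-2)·(-404) + (0)·(1372) + (0)·(167) + (0)·(-2538) + (-1)·(756) + (0)·(-48) = 52
  c_2 = (0)·(-102) + (-1)·(119) + (0)·(-404) + (0)·(1372) + (1)·(167) + (0)·(-2538) + (0)·(756) + (-1)·(-48) = 96
  c_3 = (-1)·(-102) + (0)·(119) + (0)·(-404) + (0)·(1372) + (0)·(167) + (0)·(-2538) + (0)·(756) + (0)·(-48) = 102
  c_4 = (0)·(-102) + (0)·(119) + (4)·(-404) + (-1)·(1372) + (0)·(167) + (-1)·(-2538) + (1)·(756) + (0)·(-48) = 306
  c_5 = (0)·(-102) + (-1)·(119) + (0)·(-404) + (0)·(1372) + (1)·(167) + (0)·(-2538) + (0)·(756) + (0)·(-48) = 48
  c_6 = (0)·(-102) + (0)·(119) + (0)·(-404) + (2)·(1372) + (0)·(167) + (1)·(-2538) + (0)·(756) + (0)·(-48) = 206
  c_7 = (0)·(-102) + (0)·(119) + (1)·(-404) + (4)·(1372) + (0)·(167) + (2)·(-2538) + (0)·(756) + (0)·(-48) = 8
  c_8 = (0)·(-102) + (0)·(119) + (2)·(-404) + (-1)·(1372) + (-1)·(167) + (-1)·(-2538) + (0)·(756) + (0)·(-48) = 191
p = 7; digits c_i = Σ_j d_{ij}·7^j, 0 ≤ d_{ij} < 7:
  c_1 = 52 = 3·7^0 + 0·7^1 + 1·7^2
  c_2 = 96 = 5·7^0 + 6·7^1 + 1·7^2
  c_3 = 102 = 4·7^0 + 0·7^1 + 2·7^2
  c_4 = 306 = 5·7^0 + 1·7^1 + 6·7^2
  c_5 = 48 = 6·7^0 + 6·7^1
  c_6 = 206 = 3·7^0 + 1·7^1 + 4·7^2
  c_7 = 8 = 1·7^0 + 1·7^1
  c_8 = 191 = 2·7^0 + 6·7^1 + 3·7^2
λ_0 = (3, 5, 4, 5, 6, 3, 1, 2)
λ_1 = (0, 6, 0, 1, 6, 1, 1, 6)
λ_2 = (1, 1, 2, 6, 0, 4, 0, 3)

((3, 5, 4, 5, 6, 3, 1, 2), (0, 6, 0, 1, 6, 1, 1, 6), (1, 1, 2, 6, 0, 4, 0, 3))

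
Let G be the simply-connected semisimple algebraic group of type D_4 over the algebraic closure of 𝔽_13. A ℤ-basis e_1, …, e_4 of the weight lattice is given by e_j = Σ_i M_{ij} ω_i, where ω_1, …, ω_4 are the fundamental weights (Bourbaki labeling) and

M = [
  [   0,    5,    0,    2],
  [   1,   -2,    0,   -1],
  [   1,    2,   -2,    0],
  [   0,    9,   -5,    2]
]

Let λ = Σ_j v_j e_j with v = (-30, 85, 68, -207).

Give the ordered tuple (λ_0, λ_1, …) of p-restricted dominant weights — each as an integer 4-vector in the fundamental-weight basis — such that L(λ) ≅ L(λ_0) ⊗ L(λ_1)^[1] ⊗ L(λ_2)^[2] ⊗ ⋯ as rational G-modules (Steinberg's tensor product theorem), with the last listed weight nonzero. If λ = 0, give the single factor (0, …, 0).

((11, 7, 4, 11),)

Change of basis e → ω: c = M·v where v = (-30, 85, 68, -207):
  c_1 = (0)·(-30) + 5·85 + 0·68 + (2)·(-207) = 11
  c_2 = (1)·(-30) + (-2)·(85) + 0·68 + (-1)·(-207) = 7
  c_3 = (1)·(-30) + 2·85 + (-2)·(68) + (0)·(-207) = 4
  c_4 = (0)·(-30) + 9·85 + (-5)·(68) + (2)·(-207) = 11
Writing each c_i in base p = 13:
  c_1 = 11 = 11·13^0
  c_2 = 7 = 7·13^0
  c_3 = 4 = 4·13^0
  c_4 = 11 = 11·13^0
Factor λ_0 = (11, 7, 4, 11)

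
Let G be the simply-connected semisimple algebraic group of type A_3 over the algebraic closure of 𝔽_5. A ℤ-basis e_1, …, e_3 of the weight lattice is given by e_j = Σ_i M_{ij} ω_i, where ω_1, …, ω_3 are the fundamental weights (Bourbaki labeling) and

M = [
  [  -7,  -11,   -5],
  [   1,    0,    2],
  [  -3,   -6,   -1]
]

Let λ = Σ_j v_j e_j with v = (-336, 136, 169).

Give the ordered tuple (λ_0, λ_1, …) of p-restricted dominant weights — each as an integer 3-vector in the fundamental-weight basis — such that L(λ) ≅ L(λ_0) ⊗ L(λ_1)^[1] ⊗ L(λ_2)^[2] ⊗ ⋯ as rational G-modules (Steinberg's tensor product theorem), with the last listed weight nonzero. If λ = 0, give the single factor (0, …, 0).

Change of basis e → ω: c = M·v where v = (-336, 136, 169):
  c_1 = (-7)·(-336) + (-11)·(136) + (-5)·(169) = 11
  c_2 = (1)·(-336) + (0)·(136) + (2)·(169) = 2
  c_3 = (-3)·(-336) + (-6)·(136) + (-1)·(169) = 23
Expand coordinatewise in base 5:
  c_1 = 11 = 1·5^0 + 2·5^1
  c_2 = 2 = 2·5^0
  c_3 = 23 = 3·5^0 + 4·5^1
p-restricted factor λ_0 = (1, 2, 3)
p-restricted factor λ_1 = (2, 0, 4)

((1, 2, 3), (2, 0, 4))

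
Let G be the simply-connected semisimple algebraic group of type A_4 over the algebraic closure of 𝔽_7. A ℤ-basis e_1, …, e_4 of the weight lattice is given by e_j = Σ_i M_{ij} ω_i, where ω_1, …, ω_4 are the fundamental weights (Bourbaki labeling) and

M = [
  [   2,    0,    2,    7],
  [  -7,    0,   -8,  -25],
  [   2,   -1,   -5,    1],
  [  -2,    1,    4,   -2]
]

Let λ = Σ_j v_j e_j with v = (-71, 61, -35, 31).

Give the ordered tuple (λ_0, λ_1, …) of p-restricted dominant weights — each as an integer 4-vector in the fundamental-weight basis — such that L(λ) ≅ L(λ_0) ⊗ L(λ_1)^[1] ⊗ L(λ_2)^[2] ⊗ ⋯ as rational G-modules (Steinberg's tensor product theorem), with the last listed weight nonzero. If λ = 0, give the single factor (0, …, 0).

ω-coordinates c = M·v, v = (-71, 61, -35, 31):
  c_1 = 2*-71 + 0*61 + 2*-35 + 7*31 = 5
  c_2 = -7*-71 + 0*61 + -8*-35 + -25*31 = 2
  c_3 = 2*-71 + -1*61 + -5*-35 + 1*31 = 3
  c_4 = -2*-71 + 1*61 + 4*-35 + -2*31 = 1
Writing each c_i in base p = 7:
  c_1 = 5 = 5·7^0
  c_2 = 2 = 2·7^0
  c_3 = 3 = 3·7^0
  c_4 = 1 = 1·7^0
λ_0 = (5, 2, 3, 1)

((5, 2, 3, 1),)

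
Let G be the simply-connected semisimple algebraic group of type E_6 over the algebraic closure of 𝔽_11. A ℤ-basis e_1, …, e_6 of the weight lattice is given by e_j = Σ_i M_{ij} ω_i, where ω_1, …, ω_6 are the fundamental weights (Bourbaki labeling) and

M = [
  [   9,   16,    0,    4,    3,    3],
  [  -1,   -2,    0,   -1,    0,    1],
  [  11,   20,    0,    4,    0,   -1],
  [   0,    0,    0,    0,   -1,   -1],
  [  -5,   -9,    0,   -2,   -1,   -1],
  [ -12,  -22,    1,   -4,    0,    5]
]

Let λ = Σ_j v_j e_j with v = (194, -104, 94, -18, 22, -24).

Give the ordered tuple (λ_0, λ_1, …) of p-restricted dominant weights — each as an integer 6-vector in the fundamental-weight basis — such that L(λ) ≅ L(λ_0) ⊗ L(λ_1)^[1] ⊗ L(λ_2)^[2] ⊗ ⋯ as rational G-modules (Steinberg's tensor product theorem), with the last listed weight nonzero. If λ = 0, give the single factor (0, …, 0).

((4, 8, 6, 2, 4, 6),)

ω-coordinates c = M·v, v = (194, -104, 94, -18, 22, -24):
  c_1 = (9)·(194) + (16)·(-104) + (0)·(94) + (4)·(-18) + (3)·(22) + (3)·(-24) = 4
  c_2 = (-1)·(194) + (-2)·(-104) + (0)·(94) + (-1)·(-18) + (0)·(22) + (1)·(-24) = 8
  c_3 = (11)·(194) + (20)·(-104) + (0)·(94) + (4)·(-18) + (0)·(22) + (-1)·(-24) = 6
  c_4 = (0)·(194) + (0)·(-104) + (0)·(94) + (0)·(-18) + (-1)·(22) + (-1)·(-24) = 2
  c_5 = (-5)·(194) + (-9)·(-104) + (0)·(94) + (-2)·(-18) + (-1)·(22) + (-1)·(-24) = 4
  c_6 = (-12)·(194) + (-22)·(-104) + (1)·(94) + (-4)·(-18) + (0)·(22) + (5)·(-24) = 6
Expand coordinatewise in base 11:
  c_1 = 4 = 4·11^0
  c_2 = 8 = 8·11^0
  c_3 = 6 = 6·11^0
  c_4 = 2 = 2·11^0
  c_5 = 4 = 4·11^0
  c_6 = 6 = 6·11^0
p-restricted factor λ_0 = (4, 8, 6, 2, 4, 6)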